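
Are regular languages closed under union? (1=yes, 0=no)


Regular languages are closed under:
- Union (DFA product construction)
- Intersection (DFA product construction)
- Complement (swap accept/reject states)
- Concatenation (NFA construction)
- Kleene star (NFA construction)
union is in this list
Therefore: closed

1


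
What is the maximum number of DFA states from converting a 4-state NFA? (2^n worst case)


NFA has 4 states
Subset construction: each DFA state = subset of NFA states
Maximum subsets = 2^4
2^4 = 16

16


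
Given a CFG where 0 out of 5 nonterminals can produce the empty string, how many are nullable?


Nonterminals: {S, A, B, C, D}
A nonterminal is nullable if it can derive epsilon
Counting nullable nonterminals: 0
Total nullable = 0

0


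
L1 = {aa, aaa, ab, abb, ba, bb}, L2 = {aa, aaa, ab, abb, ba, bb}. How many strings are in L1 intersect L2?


L1 = {aa, aaa, ab, abb, ba, bb}
L2 = {aa, aaa, ab, abb, ba, bb}
Checking each string in L1 against L2:
  'aa': in L2? Yes
  'aaa': in L2? Yes
  'ab': in L2? Yes
  'abb': in L2? Yes
  'ba': in L2? Yes
  'bb': in L2? Yes
Intersection = {aa, aaa, ab, abb, ba, bb}
|L1 ∩ L2| = 6

6


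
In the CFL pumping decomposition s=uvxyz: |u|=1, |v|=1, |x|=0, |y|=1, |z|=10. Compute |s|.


|s| = |u| + |v| + |x| + |y| + |z|
= 1 + 1 + 0 + 1 + 10
= 2 + 0 + 11
= 2 + 11
= 13

13


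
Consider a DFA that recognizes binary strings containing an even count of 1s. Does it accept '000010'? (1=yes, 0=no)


DFA has 2 states: q_even (start, accept=yes) and q_odd
Processing string '000010' character by character:
  Position 0: read '0', 1-count=0 -> q_even (no change)
  Position 1: read '0', 1-count=0 -> q_even (no change)
  Position 2: read '0', 1-count=0 -> q_even (no change)
  Position 3: read '0', 1-count=0 -> q_even (no change)
  Position 4: read '1', 1-count=1 -> q_odd
  Position 5: read '0', 1-count=1 -> q_odd (no change)
Final state: q_odd, total 1s = 1 (odd); the DFA requires an even count -> reject

0


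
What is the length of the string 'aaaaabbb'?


String: 'aaaaabbb'
Counting characters:
  'a' appears 5 time(s)
  'b' appears 3 time(s)
Total length = 5 + 3 = 8

8


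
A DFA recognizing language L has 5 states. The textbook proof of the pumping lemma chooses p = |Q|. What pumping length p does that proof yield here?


Pumping lemma for regular languages (standard proof):
Take p = |Q|, the number of DFA states.
Any string of length >= |Q| passes through |Q|+1 states while reading its first |Q| symbols,
so by pigeonhole some state repeats, giving the loop that can be pumped.
Here |Q| = 5
Therefore the proof uses p = 5

5


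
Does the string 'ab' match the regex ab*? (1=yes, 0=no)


Pattern: ab*
String: 'ab'
Pattern requires: exactly one 'a' followed by zero or more 'b's
First char is 'a' -> OK
Rest 'b': all b's? Yes
Result: 1

1


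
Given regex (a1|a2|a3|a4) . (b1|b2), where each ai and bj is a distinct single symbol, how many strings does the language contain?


First group: 4 alternatives
Second group: 2 alternatives
Concatenation: each choice from group 1 pairs with each from group 2
Total = 4 x 2 = 8

8


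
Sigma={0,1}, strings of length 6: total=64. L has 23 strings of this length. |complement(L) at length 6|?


Alphabet: {0,1}
String length: 6
Total strings of length 6 = 2^6 = 64
Strings in L = 23
Complement = total - |L|
= 64 - 23
= 41

41


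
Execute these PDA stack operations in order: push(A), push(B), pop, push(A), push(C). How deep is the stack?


Tracing stack operations:
  push(A) -> stack = [A], depth=1
  push(B) -> stack = [A,B], depth=2
  pop -> removed B, stack = [A], depth=1
  push(A) -> stack = [A,A], depth=2
  push(C) -> stack = [A,A,C], depth=3
Final depth = 3

3


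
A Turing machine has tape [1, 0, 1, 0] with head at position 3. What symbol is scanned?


Tape: [1, 0, 1, 0]
Positions: 0 1 2 3
Values:    1 0 1 0
Head at position 3
tape[3] = 0

0


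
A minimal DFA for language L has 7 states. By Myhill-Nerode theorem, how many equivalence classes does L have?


Myhill-Nerode theorem:
Number of equivalence classes = number of states in minimal DFA
Minimal DFA states = 7
Therefore equivalence classes = 7

7


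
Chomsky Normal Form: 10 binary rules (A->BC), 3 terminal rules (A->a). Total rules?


CNF allows two rule forms:
  A -> BC (binary): 10 rules
  A -> a (terminal): 3 rules
Total = 10 + 3 = 13

13


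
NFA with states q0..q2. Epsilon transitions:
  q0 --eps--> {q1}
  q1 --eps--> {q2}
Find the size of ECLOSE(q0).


Starting from q0
Initialize closure = {q0}
Follow epsilon from q0 -> add q1
Follow epsilon from q1 -> add q2
Final closure: {q0, q1, q2}
Size = 3

3


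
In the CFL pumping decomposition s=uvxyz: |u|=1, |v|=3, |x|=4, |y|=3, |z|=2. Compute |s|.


|s| = |u| + |v| + |x| + |y| + |z|
= 1 + 3 + 4 + 3 + 2
= 4 + 4 + 5
= 8 + 5
= 13

13


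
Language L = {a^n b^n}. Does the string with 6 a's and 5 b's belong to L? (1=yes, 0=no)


Language requires equal numbers of a's and b's
PDA pushes for each 'a', pops for each 'b'
Number of a's = 6
Number of b's = 5
6 != 5 -> Reject

0


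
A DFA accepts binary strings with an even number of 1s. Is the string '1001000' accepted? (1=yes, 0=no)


DFA has 2 states: q_even (start, accept=yes) and q_odd
Processing string '1001000' character by character:
  Position 0: read '1', 1-count=1 -> q_odd
  Position 1: read '0', 1-count=1 -> q_odd (no change)
  Position 2: read '0', 1-count=1 -> q_odd (no change)
  Position 3: read '1', 1-count=2 -> q_even
  Position 4: read '0', 1-count=2 -> q_even (no change)
  Position 5: read '0', 1-count=2 -> q_even (no change)
  Position 6: read '0', 1-count=2 -> q_even (no change)
Final state: q_even, total 1s = 2 (even); the DFA requires an even count -> accept

1


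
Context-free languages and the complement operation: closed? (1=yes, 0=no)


CFL closure properties:
  Closed under: union, concatenation, Kleene star
  NOT closed under: intersection, complement
Operation 'complement' is in not-closed list -> No (not closed)

0


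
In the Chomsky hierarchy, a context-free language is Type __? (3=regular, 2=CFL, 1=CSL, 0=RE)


Chomsky hierarchy levels:
  Type 3: Regular (DFA/NFA/regex)
  Type 2: Context-free (PDA)
  Type 1: Context-sensitive
  Type 0: Recursively enumerable (TM)
'context-free' corresponds to Type 2

2


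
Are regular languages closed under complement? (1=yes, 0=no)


Regular languages are closed under:
- Union (DFA product construction)
- Intersection (DFA product construction)
- Complement (swap accept/reject states)
- Concatenation (NFA construction)
- Kleene star (NFA construction)
complement is in this list
Therefore: closed

1


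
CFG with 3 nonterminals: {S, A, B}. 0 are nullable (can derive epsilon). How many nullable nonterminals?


Nonterminals: {S, A, B}
A nonterminal is nullable if it can derive epsilon
Counting nullable nonterminals: 0
Total nullable = 0

0


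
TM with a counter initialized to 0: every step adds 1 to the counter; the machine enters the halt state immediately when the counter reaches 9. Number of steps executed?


Counter starts at 0. Counting sequence:
  Step 1: counter = 1
  Step 2: counter = 2
  Step 3: counter = 3
  Step 4: counter = 4
  Step 5: counter = 5
  Step 6: counter = 6
  ...
  Step 9: counter = 9
Counter reached 9 -> halt
Total steps = 9

9


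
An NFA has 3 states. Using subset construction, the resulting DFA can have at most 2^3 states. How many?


NFA has 3 states
Subset construction: each DFA state = subset of NFA states
Maximum subsets = 2^3
2^3 = 8

8


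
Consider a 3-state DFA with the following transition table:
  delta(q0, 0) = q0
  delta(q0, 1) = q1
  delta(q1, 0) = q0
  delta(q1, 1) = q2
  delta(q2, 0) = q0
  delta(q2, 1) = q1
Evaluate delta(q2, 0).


Looking up transition function:
delta(q2, 0) in the table
Row: q2, Column: 0
Result: q0

q0


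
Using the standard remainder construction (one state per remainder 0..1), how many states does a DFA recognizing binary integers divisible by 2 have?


Divisibility by 2 is tracked via the remainder mod 2: 0, 1, ..., 1
The construction assigns one state to each remainder
Number of remainders = 2

2


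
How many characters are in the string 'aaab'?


String: 'aaab'
Counting characters:
  'a' appears 3 time(s)
  'b' appears 1 time(s)
Total length = 3 + 1 = 4

4


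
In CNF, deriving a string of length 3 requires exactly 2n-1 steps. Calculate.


Chomsky Normal Form derivation:
String length n = 3
Each step either:
  - Splits a nonterminal into two (n-1 such steps)
  - Converts a nonterminal to terminal (n such steps)
Total = (n-1) + n = 2n - 1
= 2(3) - 1
= 6 - 1
= 5

5


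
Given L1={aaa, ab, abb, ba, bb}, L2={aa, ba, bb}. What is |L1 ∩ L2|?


L1 = {aaa, ab, abb, ba, bb}
L2 = {aa, ba, bb}
Checking each string in L1 against L2:
  'aaa': in L2? No
  'ab': in L2? No
  'abb': in L2? No
  'ba': in L2? Yes
  'bb': in L2? Yes
Intersection = {ba, bb}
|L1 ∩ L2| = 2

2


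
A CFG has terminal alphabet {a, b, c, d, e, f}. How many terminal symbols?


Terminal symbols: a, b, c, d, e, f
Counting each: a (#1), b (#2), c (#3), d (#4), e (#5), f (#6)
Total = 6

6


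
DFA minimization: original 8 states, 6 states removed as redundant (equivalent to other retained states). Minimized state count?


Original DFA: 8 states
Redundant states removed: 6
Minimized states = original - removed
= 8 - 6
= 2

2


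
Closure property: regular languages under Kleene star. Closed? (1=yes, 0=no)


Regular languages are closed under:
- Union (DFA product construction)
- Intersection (DFA product construction)
- Complement (swap accept/reject states)
- Concatenation (NFA construction)
- Kleene star (NFA construction)
Kleene star is in this list
Therefore: closed

1


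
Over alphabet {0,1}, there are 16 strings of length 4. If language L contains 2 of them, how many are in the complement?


Alphabet: {0,1}
String length: 4
Total strings of length 4 = 2^4 = 16
Strings in L = 2
Complement = total - |L|
= 16 - 2
= 14

14


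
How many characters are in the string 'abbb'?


String: 'abbb'
Counting characters:
  'a' appears 1 time(s)
  'b' appears 3 time(s)
Total length = 1 + 3 = 4

4


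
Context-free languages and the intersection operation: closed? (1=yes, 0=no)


CFL closure properties:
  Closed under: union, concatenation, Kleene star
  NOT closed under: intersection, complement
Operation 'intersection' is in not-closed list -> No (not closed)

0


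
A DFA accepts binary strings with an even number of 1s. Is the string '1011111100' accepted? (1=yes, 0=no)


DFA has 2 states: q_even (start, accept=yes) and q_odd
Processing string '1011111100' character by character:
  Position 0: read '1', 1-count=1 -> q_odd
  Position 1: read '0', 1-count=1 -> q_odd (no change)
  Position 2: read '1', 1-count=2 -> q_even
  Position 3: read '1', 1-count=3 -> q_odd
  Position 4: read '1', 1-count=4 -> q_even
  Position 5: read '1', 1-count=5 -> q_odd
  Position 6: read '1', 1-count=6 -> q_even
  Position 7: read '1', 1-count=7 -> q_odd
  Position 8: read '0', 1-count=7 -> q_odd (no change)
  Position 9: read '0', 1-count=7 -> q_odd (no change)
Final state: q_odd, total 1s = 7 (odd); the DFA requires an even count -> reject

0


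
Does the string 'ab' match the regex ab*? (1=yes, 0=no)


Pattern: ab*
String: 'ab'
Pattern requires: exactly one 'a' followed by zero or more 'b's
First char is 'a' -> OK
Rest 'b': all b's? Yes
Result: 1

1


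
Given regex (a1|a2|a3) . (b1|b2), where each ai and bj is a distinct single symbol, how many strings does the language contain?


First group: 3 alternatives
Second group: 2 alternatives
Concatenation: each choice from group 1 pairs with each from group 2
Total = 3 x 2 = 6

6


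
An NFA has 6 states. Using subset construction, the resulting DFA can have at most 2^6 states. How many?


NFA has 6 states
Subset construction: each DFA state = subset of NFA states
Maximum subsets = 2^6
2^6 = 64

64


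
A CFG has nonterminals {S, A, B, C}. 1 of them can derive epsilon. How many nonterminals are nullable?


Nonterminals: {S, A, B, C}
A nonterminal is nullable if it can derive epsilon
Counting nullable nonterminals: 1
Total nullable = 1

1


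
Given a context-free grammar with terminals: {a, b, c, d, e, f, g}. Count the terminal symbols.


Terminal symbols: a, b, c, d, e, f, g
Counting each: a (#1), b (#2), c (#3), d (#4), e (#5), f (#6), g (#7)
Total = 7

7


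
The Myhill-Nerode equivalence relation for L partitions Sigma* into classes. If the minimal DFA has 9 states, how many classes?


Myhill-Nerode theorem:
Number of equivalence classes = number of states in minimal DFA
Minimal DFA states = 9
Therefore equivalence classes = 9

9


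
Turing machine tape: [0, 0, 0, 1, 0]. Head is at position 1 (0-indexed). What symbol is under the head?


Tape: [0, 0, 0, 1, 0]
Positions: 0 1 2 3 4
Values:    0 0 0 1 0
Head at position 1
tape[1] = 0

0


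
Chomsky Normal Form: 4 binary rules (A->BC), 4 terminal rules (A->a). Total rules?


CNF allows two rule forms:
  A -> BC (binary): 4 rules
  A -> a (terminal): 4 rules
Total = 4 + 4 = 8

8


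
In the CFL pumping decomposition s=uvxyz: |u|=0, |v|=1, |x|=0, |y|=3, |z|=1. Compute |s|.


|s| = |u| + |v| + |x| + |y| + |z|
= 0 + 1 + 0 + 3 + 1
= 1 + 0 + 4
= 1 + 4
= 5

5


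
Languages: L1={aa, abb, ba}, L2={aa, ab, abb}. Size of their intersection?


L1 = {aa, abb, ba}
L2 = {aa, ab, abb}
Checking each string in L1 against L2:
  'aa': in L2? Yes
  'abb': in L2? Yes
  'ba': in L2? No
Intersection = {aa, abb}
|L1 ∩ L2| = 2

2


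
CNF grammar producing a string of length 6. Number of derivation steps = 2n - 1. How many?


Chomsky Normal Form derivation:
String length n = 6
Each step either:
  - Splits a nonterminal into two (n-1 such steps)
  - Converts a nonterminal to terminal (n such steps)
Total = (n-1) + n = 2n - 1
= 2(6) - 1
= 12 - 1
= 11

11


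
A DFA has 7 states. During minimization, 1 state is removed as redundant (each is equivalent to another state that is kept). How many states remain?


Original DFA: 7 states
Redundant states removed: 1
Minimized states = original - removed
= 7 - 1
= 6

6


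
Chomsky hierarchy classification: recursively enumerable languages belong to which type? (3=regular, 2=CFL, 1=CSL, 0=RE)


Chomsky hierarchy levels:
  Type 3: Regular (DFA/NFA/regex)
  Type 2: Context-free (PDA)
  Type 1: Context-sensitive
  Type 0: Recursively enumerable (TM)
'recursively enumerable' corresponds to Type 0

0


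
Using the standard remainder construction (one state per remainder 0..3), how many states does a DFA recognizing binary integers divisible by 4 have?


Divisibility by 4 is tracked via the remainder mod 4: 0, 1, ..., 3
The construction assigns one state to each remainder
Number of remainders = 4

4


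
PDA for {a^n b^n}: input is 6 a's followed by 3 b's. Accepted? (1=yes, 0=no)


Language requires equal numbers of a's and b's
PDA pushes for each 'a', pops for each 'b'
Number of a's = 6
Number of b's = 3
6 != 3 -> Reject

0


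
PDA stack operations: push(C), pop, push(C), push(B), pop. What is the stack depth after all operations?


Tracing stack operations:
  push(C) -> stack = [C], depth=1
  pop -> removed C, stack = [], depth=0
  push(C) -> stack = [C], depth=1
  push(B) -> stack = [C,B], depth=2
  pop -> removed B, stack = [C], depth=1
Final depth = 1

1


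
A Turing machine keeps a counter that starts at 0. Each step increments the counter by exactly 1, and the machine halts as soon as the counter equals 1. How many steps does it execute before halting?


Counter starts at 0. Counting sequence:
  Step 1: counter = 1
Counter reached 1 -> halt
Total steps = 1

1


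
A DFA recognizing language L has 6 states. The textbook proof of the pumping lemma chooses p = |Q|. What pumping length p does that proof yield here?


Pumping lemma for regular languages (standard proof):
Take p = |Q|, the number of DFA states.
Any string of length >= |Q| passes through |Q|+1 states while reading its first |Q| symbols,
so by pigeonhole some state repeats, giving the loop that can be pumped.
Here |Q| = 6
Therefore the proof uses p = 6

6


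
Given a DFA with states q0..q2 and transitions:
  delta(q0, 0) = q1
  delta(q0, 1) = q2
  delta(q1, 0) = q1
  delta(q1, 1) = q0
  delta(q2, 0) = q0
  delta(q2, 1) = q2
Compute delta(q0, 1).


Looking up transition function:
delta(q0, 1) in the table
Row: q0, Column: 1
Result: q2

q2


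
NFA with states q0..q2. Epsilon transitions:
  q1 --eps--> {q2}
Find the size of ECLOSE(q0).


Starting from q0
Initialize closure = {q0}
q0 has no outgoing epsilon transitions -> nothing to add
Final closure: {q0}
Size = 1

1


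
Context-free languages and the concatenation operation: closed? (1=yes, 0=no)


CFL closure properties:
  Closed under: union, concatenation, Kleene star
  NOT closed under: intersection, complement
Operation 'concatenation' is in closed list -> Yes (closed)

1


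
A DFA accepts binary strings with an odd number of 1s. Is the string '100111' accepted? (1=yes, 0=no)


DFA has 2 states: q_even (start, accept=no) and q_odd
Processing string '100111' character by character:
  Position 0: read '1', 1-count=1 -> q_odd
  Position 1: read '0', 1-count=1 -> q_odd (no change)
  Position 2: read '0', 1-count=1 -> q_odd (no change)
  Position 3: read '1', 1-count=2 -> q_even
  Position 4: read '1', 1-count=3 -> q_odd
  Position 5: read '1', 1-count=4 -> q_even
Final state: q_even, total 1s = 4 (even); the DFA requires an odd count -> reject

0


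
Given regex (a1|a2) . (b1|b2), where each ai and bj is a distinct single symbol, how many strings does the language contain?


First group: 2 alternatives
Second group: 2 alternatives
Concatenation: each choice from group 1 pairs with each from group 2
Total = 2 x 2 = 4

4


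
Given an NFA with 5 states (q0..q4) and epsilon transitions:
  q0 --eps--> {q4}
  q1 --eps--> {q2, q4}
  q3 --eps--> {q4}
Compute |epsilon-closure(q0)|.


Starting from q0
Initialize closure = {q0}
Follow epsilon from q0 -> add q4
Final closure: {q0, q4}
Size = 2

2


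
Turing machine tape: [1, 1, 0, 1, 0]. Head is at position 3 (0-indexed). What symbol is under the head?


Tape: [1, 1, 0, 1, 0]
Positions: 0 1 2 3 4
Values:    1 1 0 1 0
Head at position 3
tape[3] = 1

1


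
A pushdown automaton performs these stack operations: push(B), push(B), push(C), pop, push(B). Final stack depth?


Tracing stack operations:
  push(B) -> stack = [B], depth=1
  push(B) -> stack = [B,B], depth=2
  push(C) -> stack = [B,B,C], depth=3
  pop -> removed C, stack = [B,B], depth=2
  push(B) -> stack = [B,B,B], depth=3
Final depth = 3

3


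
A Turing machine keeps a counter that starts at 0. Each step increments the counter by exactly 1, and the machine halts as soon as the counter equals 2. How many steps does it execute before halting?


Counter starts at 0. Counting sequence:
  Step 1: counter = 1
  Step 2: counter = 2
Counter reached 2 -> halt
Total steps = 2

2


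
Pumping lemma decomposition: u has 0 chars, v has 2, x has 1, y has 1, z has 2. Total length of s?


|s| = |u| + |v| + |x| + |y| + |z|
= 0 + 2 + 1 + 1 + 2
= 2 + 1 + 3
= 3 + 3
= 6

6


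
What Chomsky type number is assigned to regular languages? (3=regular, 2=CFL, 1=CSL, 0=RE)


Chomsky hierarchy levels:
  Type 3: Regular (DFA/NFA/regex)
  Type 2: Context-free (PDA)
  Type 1: Context-sensitive
  Type 0: Recursively enumerable (TM)
'regular' corresponds to Type 3

3


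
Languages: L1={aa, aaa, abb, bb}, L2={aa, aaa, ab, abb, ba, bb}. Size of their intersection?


L1 = {aa, aaa, abb, bb}
L2 = {aa, aaa, ab, abb, ba, bb}
Checking each string in L1 against L2:
  'aa': in L2? Yes
  'aaa': in L2? Yes
  'abb': in L2? Yes
  'bb': in L2? Yes
Intersection = {aa, aaa, abb, bb}
|L1 ∩ L2| = 4

4


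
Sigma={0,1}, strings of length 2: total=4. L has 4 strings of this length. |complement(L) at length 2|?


Alphabet: {0,1}
String length: 2
Total strings of length 2 = 2^2 = 4
Strings in L = 4
Complement = total - |L|
= 4 - 4
= 0

0


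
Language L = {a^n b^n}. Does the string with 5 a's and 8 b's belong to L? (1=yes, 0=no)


Language requires equal numbers of a's and b's
PDA pushes for each 'a', pops for each 'b'
Number of a's = 5
Number of b's = 8
5 != 8 -> Reject

0


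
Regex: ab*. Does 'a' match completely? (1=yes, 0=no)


Pattern: ab*
String: 'a'
Pattern requires: exactly one 'a' followed by zero or more 'b's
First char is 'a' -> OK
Rest '': all b's? Yes
Result: 1

1


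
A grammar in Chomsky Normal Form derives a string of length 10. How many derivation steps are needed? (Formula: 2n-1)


Chomsky Normal Form derivation:
String length n = 10
Each step either:
  - Splits a nonterminal into two (n-1 such steps)
  - Converts a nonterminal to terminal (n such steps)
Total = (n-1) + n = 2n - 1
= 2(10) - 1
= 20 - 1
= 19

19


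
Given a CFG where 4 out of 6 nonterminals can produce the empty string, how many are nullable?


Nonterminals: {S, A, B, C, D, E}
A nonterminal is nullable if it can derive epsilon
Counting nullable nonterminals: 4
Total nullable = 4

4


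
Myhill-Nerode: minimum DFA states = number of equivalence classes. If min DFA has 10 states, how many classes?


Myhill-Nerode theorem:
Number of equivalence classes = number of states in minimal DFA
Minimal DFA states = 10
Therefore equivalence classes = 10

10


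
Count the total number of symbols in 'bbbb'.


String: 'bbbb'
Counting characters:
  'b' appears 4 time(s)
Total length = 0 + 4 = 4

4


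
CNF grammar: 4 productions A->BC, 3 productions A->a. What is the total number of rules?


CNF allows two rule forms:
  A -> BC (binary): 4 rules
  A -> a (terminal): 3 rules
Total = 4 + 3 = 7

7


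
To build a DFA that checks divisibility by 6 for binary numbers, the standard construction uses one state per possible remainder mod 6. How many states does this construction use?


Divisibility by 6 is tracked via the remainder mod 6: 0, 1, ..., 5
The construction assigns one state to each remainder
Number of remainders = 6

6


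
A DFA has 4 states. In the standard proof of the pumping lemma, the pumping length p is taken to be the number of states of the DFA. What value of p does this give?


Pumping lemma for regular languages (standard proof):
Take p = |Q|, the number of DFA states.
Any string of length >= |Q| passes through |Q|+1 states while reading its first |Q| symbols,
so by pigeonhole some state repeats, giving the loop that can be pumped.
Here |Q| = 4
Therefore the proof uses p = 4

4


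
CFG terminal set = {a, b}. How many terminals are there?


Terminal symbols: a, b
Counting each: a (#1), b (#2)
Total = 2

2


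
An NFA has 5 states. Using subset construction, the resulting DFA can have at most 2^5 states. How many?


NFA has 5 states
Subset construction: each DFA state = subset of NFA states
Maximum subsets = 2^5
2^5 = 32

32


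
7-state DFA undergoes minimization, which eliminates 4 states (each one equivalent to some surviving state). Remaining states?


Original DFA: 7 states
Redundant states removed: 4
Minimized states = original - removed
= 7 - 4
= 3

3


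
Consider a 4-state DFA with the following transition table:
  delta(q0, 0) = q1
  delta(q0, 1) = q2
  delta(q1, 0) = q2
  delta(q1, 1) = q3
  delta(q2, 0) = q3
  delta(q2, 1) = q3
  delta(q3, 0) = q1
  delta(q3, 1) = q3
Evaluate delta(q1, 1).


Looking up transition function:
delta(q1, 1) in the table
Row: q1, Column: 1
Result: q3

q3


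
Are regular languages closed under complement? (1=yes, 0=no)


Regular languages are closed under:
- Union (DFA product construction)
- Intersection (DFA product construction)
- Complement (swap accept/reject states)
- Concatenation (NFA construction)
- Kleene star (NFA construction)
complement is in this list
Therefore: closed

1


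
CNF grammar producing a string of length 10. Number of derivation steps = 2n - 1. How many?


Chomsky Normal Form derivation:
String length n = 10
Each step either:
  - Splits a nonterminal into two (n-1 such steps)
  - Converts a nonterminal to terminal (n such steps)
Total = (n-1) + n = 2n - 1
= 2(10) - 1
= 20 - 1
= 19

19


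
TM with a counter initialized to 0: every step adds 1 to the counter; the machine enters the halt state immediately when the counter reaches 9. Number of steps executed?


Counter starts at 0. Counting sequence:
  Step 1: counter = 1
  Step 2: counter = 2
  Step 3: counter = 3
  Step 4: counter = 4
  Step 5: counter = 5
  Step 6: counter = 6
  ...
  Step 9: counter = 9
Counter reached 9 -> halt
Total steps = 9

9


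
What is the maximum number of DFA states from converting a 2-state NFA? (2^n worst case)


NFA has 2 states
Subset construction: each DFA state = subset of NFA states
Maximum subsets = 2^2
2^2 = 4

4


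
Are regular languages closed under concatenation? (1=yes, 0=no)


Regular languages are closed under:
- Union (DFA product construction)
- Intersection (DFA product construction)
- Complement (swap accept/reject states)
- Concatenation (NFA construction)
- Kleene star (NFA construction)
concatenation is in this list
Therefore: closed

1


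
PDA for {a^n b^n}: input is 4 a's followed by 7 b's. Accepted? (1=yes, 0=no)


Language requires equal numbers of a's and b's
PDA pushes for each 'a', pops for each 'b'
Number of a's = 4
Number of b's = 7
4 != 7 -> Reject

0


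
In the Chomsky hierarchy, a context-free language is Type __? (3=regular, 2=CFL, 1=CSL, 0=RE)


Chomsky hierarchy levels:
  Type 3: Regular (DFA/NFA/regex)
  Type 2: Context-free (PDA)
  Type 1: Context-sensitive
  Type 0: Recursively enumerable (TM)
'context-free' corresponds to Type 2

2


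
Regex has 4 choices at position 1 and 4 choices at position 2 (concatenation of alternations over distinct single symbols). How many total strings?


First group: 4 alternatives
Second group: 4 alternatives
Concatenation: each choice from group 1 pairs with each from group 2
Total = 4 x 4 = 16

16


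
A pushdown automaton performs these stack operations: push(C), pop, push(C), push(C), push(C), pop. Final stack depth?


Tracing stack operations:
  push(C) -> stack = [C], depth=1
  pop -> removed C, stack = [], depth=0
  push(C) -> stack = [C], depth=1
  push(C) -> stack = [C,C], depth=2
  push(C) -> stack = [C,C,C], depth=3
  pop -> removed C, stack = [C,C], depth=2
Final depth = 2

2


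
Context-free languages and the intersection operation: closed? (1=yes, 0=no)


CFL closure properties:
  Closed under: union, concatenation, Kleene star
  NOT closed under: intersection, complement
Operation 'intersection' is in not-closed list -> No (not closed)

0


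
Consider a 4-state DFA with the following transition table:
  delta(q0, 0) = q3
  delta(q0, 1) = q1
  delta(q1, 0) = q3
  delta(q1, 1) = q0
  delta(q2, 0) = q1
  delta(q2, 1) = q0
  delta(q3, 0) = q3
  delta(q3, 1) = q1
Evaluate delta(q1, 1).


Looking up transition function:
delta(q1, 1) in the table
Row: q1, Column: 1
Result: q0

q0


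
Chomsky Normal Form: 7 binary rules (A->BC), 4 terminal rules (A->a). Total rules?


CNF allows two rule forms:
  A -> BC (binary): 7 rules
  A -> a (terminal): 4 rules
Total = 7 + 4 = 11

11


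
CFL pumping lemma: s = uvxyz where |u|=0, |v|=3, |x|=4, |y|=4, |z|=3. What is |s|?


|s| = |u| + |v| + |x| + |y| + |z|
= 0 + 3 + 4 + 4 + 3
= 3 + 4 + 7
= 7 + 7
= 14

14


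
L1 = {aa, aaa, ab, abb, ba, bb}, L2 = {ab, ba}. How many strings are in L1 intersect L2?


L1 = {aa, aaa, ab, abb, ba, bb}
L2 = {ab, ba}
Checking each string in L1 against L2:
  'aa': in L2? No
  'aaa': in L2? No
  'ab': in L2? Yes
  'abb': in L2? No
  'ba': in L2? Yes
  'bb': in L2? No
Intersection = {ab, ba}
|L1 ∩ L2| = 2

2


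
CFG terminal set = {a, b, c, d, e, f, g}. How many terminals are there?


Terminal symbols: a, b, c, d, e, f, g
Counting each: a (#1), b (#2), c (#3), d (#4), e (#5), f (#6), g (#7)
Total = 7

7


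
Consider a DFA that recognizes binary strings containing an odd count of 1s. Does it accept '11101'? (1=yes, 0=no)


DFA has 2 states: q_even (start, accept=no) and q_odd
Processing string '11101' character by character:
  Position 0: read '1', 1-count=1 -> q_odd
  Position 1: read '1', 1-count=2 -> q_even
  Position 2: read '1', 1-count=3 -> q_odd
  Position 3: read '0', 1-count=3 -> q_odd (no change)
  Position 4: read '1', 1-count=4 -> q_even
Final state: q_even, total 1s = 4 (even); the DFA requires an odd count -> reject

0


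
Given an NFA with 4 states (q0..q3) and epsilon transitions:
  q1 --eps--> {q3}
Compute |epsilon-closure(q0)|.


Starting from q0
Initialize closure = {q0}
q0 has no outgoing epsilon transitions -> nothing to add
Final closure: {q0}
Size = 1

1


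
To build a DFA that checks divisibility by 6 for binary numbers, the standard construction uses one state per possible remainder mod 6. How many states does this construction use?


Divisibility by 6 is tracked via the remainder mod 6: 0, 1, ..., 5
The construction assigns one state to each remainder
Number of remainders = 6

6


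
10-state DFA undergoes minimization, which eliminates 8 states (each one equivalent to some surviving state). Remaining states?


Original DFA: 10 states
Redundant states removed: 8
Minimized states = original - removed
= 10 - 8
= 2

2


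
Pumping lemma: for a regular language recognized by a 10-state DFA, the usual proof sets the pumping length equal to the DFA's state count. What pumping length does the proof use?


Pumping lemma for regular languages (standard proof):
Take p = |Q|, the number of DFA states.
Any string of length >= |Q| passes through |Q|+1 states while reading its first |Q| symbols,
so by pigeonhole some state repeats, giving the loop that can be pumped.
Here |Q| = 10
Therefore the proof uses p = 10

10


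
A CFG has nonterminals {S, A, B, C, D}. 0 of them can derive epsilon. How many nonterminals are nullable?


Nonterminals: {S, A, B, C, D}
A nonterminal is nullable if it can derive epsilon
Counting nullable nonterminals: 0
Total nullable = 0

0


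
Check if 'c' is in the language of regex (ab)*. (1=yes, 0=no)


Pattern: (ab)*
String: 'c'
Pattern requires: zero or more repetitions of 'ab'
Length 1 is odd -> cannot be (ab)* -> no match
Result: 0

0


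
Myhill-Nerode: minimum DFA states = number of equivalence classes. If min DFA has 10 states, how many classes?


Myhill-Nerode theorem:
Number of equivalence classes = number of states in minimal DFA
Minimal DFA states = 10
Therefore equivalence classes = 10

10


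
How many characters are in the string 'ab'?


String: 'ab'
Counting characters:
  'a' appears 1 time(s)
  'b' appears 1 time(s)
Total length = 1 + 1 = 2

2


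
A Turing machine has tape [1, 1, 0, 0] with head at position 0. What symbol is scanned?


Tape: [1, 1, 0, 0]
Positions: 0 1 2 3
Values:    1 1 0 0
Head at position 0
tape[0] = 1

1


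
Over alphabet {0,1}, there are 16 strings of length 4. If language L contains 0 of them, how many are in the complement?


Alphabet: {0,1}
String length: 4
Total strings of length 4 = 2^4 = 16
Strings in L = 0
Complement = total - |L|
= 16 - 0
= 16

16


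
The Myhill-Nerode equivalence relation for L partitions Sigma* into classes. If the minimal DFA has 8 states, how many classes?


Myhill-Nerode theorem:
Number of equivalence classes = number of states in minimal DFA
Minimal DFA states = 8
Therefore equivalence classes = 8

8


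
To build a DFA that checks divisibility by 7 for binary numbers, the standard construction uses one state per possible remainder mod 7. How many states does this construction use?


Divisibility by 7 is tracked via the remainder mod 7: 0, 1, ..., 6
The construction assigns one state to each remainder
Number of remainders = 7

7


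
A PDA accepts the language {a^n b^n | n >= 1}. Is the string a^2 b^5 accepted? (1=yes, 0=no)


Language requires equal numbers of a's and b's
PDA pushes for each 'a', pops for each 'b'
Number of a's = 2
Number of b's = 5
2 != 5 -> Reject

0


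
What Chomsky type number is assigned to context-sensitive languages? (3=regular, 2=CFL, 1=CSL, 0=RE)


Chomsky hierarchy levels:
  Type 3: Regular (DFA/NFA/regex)
  Type 2: Context-free (PDA)
  Type 1: Context-sensitive
  Type 0: Recursively enumerable (TM)
'context-sensitive' corresponds to Type 1

1


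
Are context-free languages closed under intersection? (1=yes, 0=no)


CFL closure properties:
  Closed under: union, concatenation, Kleene star
  NOT closed under: intersection, complement
Operation 'intersection' is in not-closed list -> No (not closed)

0


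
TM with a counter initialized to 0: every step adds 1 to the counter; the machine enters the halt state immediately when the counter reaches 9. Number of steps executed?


Counter starts at 0. Counting sequence:
  Step 1: counter = 1
  Step 2: counter = 2
  Step 3: counter = 3
  Step 4: counter = 4
  Step 5: counter = 5
  Step 6: counter = 6
  ...
  Step 9: counter = 9
Counter reached 9 -> halt
Total steps = 9

9


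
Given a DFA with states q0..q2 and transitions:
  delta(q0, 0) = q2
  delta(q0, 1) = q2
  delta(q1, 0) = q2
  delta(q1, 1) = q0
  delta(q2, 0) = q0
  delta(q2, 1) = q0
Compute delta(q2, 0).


Looking up transition function:
delta(q2, 0) in the table
Row: q2, Column: 0
Result: q0

q0


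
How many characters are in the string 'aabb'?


String: 'aabb'
Counting characters:
  'a' appears 2 time(s)
  'b' appears 2 time(s)
Total length = 2 + 2 = 4

4


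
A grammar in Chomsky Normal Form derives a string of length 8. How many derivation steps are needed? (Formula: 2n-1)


Chomsky Normal Form derivation:
String length n = 8
Each step either:
  - Splits a nonterminal into two (n-1 such steps)
  - Converts a nonterminal to terminal (n such steps)
Total = (n-1) + n = 2n - 1
= 2(8) - 1
= 16 - 1
= 15

15


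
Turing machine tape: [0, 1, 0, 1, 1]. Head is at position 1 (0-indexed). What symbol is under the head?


Tape: [0, 1, 0, 1, 1]
Positions: 0 1 2 3 4
Values:    0 1 0 1 1
Head at position 1
tape[1] = 1

1


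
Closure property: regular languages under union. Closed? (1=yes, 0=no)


Regular languages are closed under:
- Union (DFA product construction)
- Intersection (DFA product construction)
- Complement (swap accept/reject states)
- Concatenation (NFA construction)
- Kleene star (NFA construction)
union is in this list
Therefore: closed

1


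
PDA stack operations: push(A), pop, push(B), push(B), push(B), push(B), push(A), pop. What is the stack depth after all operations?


Tracing stack operations:
  push(A) -> stack = [A], depth=1
  pop -> removed A, stack = [], depth=0
  push(B) -> stack = [B], depth=1
  push(B) -> stack = [B,B], depth=2
  push(B) -> stack = [B,B,B], depth=3
  push(B) -> stack = [B,B,B,B], depth=4
  push(A) -> stack = [B,B,B,B,A], depth=5
  pop -> removed A, stack = [B,B,B,B], depth=4
Final depth = 4

4


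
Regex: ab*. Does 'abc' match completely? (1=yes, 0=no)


Pattern: ab*
String: 'abc'
Pattern requires: exactly one 'a' followed by zero or more 'b's
First char is 'a' -> OK
Rest 'bc': all b's? No
Result: 0

0


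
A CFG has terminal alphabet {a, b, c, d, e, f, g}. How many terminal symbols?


Terminal symbols: a, b, c, d, e, f, g
Counting each: a (#1), b (#2), c (#3), d (#4), e (#5), f (#6), g (#7)
Total = 7

7


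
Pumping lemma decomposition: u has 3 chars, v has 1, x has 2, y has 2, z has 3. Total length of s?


|s| = |u| + |v| + |x| + |y| + |z|
= 3 + 1 + 2 + 2 + 3
= 4 + 2 + 5
= 6 + 5
= 11

11


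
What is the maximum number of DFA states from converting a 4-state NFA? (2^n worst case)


NFA has 4 states
Subset construction: each DFA state = subset of NFA states
Maximum subsets = 2^4
2^4 = 16

16


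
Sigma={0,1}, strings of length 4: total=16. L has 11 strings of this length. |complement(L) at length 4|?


Alphabet: {0,1}
String length: 4
Total strings of length 4 = 2^4 = 16
Strings in L = 11
Complement = total - |L|
= 16 - 11
= 5

5


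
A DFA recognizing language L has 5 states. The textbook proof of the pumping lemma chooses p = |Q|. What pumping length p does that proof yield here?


Pumping lemma for regular languages (standard proof):
Take p = |Q|, the number of DFA states.
Any string of length >= |Q| passes through |Q|+1 states while reading its first |Q| symbols,
so by pigeonhole some state repeats, giving the loop that can be pumped.
Here |Q| = 5
Therefore the proof uses p = 5

5


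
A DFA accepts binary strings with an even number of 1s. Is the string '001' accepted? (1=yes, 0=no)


DFA has 2 states: q_even (start, accept=yes) and q_odd
Processing string '001' character by character:
  Position 0: read '0', 1-count=0 -> q_even (no change)
  Position 1: read '0', 1-count=0 -> q_even (no change)
  Position 2: read '1', 1-count=1 -> q_odd
Final state: q_odd, total 1s = 1 (odd); the DFA requires an even count -> reject

0


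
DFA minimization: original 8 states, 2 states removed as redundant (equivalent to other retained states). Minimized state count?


Original DFA: 8 states
Redundant states removed: 2
Minimized states = original - removed
= 8 - 2
= 6

6


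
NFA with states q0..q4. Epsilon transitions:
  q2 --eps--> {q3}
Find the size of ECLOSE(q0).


Starting from q0
Initialize closure = {q0}
q0 has no outgoing epsilon transitions -> nothing to add
Final closure: {q0}
Size = 1

1


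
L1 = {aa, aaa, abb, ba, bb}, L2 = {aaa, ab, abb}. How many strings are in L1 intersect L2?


L1 = {aa, aaa, abb, ba, bb}
L2 = {aaa, ab, abb}
Checking each string in L1 against L2:
  'aa': in L2? No
  'aaa': in L2? Yes
  'abb': in L2? Yes
  'ba': in L2? No
  'bb': in L2? No
Intersection = {aaa, abb}
|L1 ∩ L2| = 2

2


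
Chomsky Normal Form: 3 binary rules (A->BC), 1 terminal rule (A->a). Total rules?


CNF allows two rule forms:
  A -> BC (binary): 3 rules
  A -> a (terminal): 1 rule
Total = 3 + 1 = 4

4


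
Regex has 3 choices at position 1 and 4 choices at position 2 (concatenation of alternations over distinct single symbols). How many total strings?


First group: 3 alternatives
Second group: 4 alternatives
Concatenation: each choice from group 1 pairs with each from group 2
Total = 3 x 4 = 12

12


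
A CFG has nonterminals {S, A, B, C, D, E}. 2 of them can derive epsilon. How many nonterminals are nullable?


Nonterminals: {S, A, B, C, D, E}
A nonterminal is nullable if it can derive epsilon
Counting nullable nonterminals: 2
Total nullable = 2

2


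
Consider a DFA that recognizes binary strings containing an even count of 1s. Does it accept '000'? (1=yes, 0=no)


DFA has 2 states: q_even (start, accept=yes) and q_odd
Processing string '000' character by character:
  Position 0: read '0', 1-count=0 -> q_even (no change)
  Position 1: read '0', 1-count=0 -> q_even (no change)
  Position 2: read '0', 1-count=0 -> q_even (no change)
Final state: q_even, total 1s = 0 (even); the DFA requires an even count -> accept

1


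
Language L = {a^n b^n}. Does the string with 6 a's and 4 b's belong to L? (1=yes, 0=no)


Language requires equal numbers of a's and b's
PDA pushes for each 'a', pops for each 'b'
Number of a's = 6
Number of b's = 4
6 != 4 -> Reject

0


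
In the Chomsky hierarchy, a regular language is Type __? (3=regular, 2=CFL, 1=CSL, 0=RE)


Chomsky hierarchy levels:
  Type 3: Regular (DFA/NFA/regex)
  Type 2: Context-free (PDA)
  Type 1: Context-sensitive
  Type 0: Recursively enumerable (TM)
'regular' corresponds to Type 3

3


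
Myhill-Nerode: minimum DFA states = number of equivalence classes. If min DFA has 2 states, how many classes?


Myhill-Nerode theorem:
Number of equivalence classes = number of states in minimal DFA
Minimal DFA states = 2
Therefore equivalence classes = 2

2
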